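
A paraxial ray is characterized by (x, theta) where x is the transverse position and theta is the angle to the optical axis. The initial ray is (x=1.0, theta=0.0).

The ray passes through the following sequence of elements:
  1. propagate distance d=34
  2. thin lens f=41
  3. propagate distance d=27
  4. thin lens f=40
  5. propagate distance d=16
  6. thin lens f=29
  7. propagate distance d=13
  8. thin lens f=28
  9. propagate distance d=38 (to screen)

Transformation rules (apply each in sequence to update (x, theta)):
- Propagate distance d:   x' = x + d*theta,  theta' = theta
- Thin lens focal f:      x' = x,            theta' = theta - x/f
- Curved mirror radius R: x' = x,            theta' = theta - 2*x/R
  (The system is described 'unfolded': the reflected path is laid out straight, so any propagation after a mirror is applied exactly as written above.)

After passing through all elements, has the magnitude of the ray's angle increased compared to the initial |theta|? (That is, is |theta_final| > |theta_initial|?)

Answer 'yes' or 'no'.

Initial: x=1.0000 theta=0.0000
After 1 (propagate distance d=34): x=1.0000 theta=0.0000
After 2 (thin lens f=41): x=1.0000 theta=-1/41 (≈-0.0244)
After 3 (propagate distance d=27): x=14/41 (≈0.3415) theta=-1/41 (≈-0.0244)
After 4 (thin lens f=40): x=14/41 (≈0.3415) theta=-27/820 (≈-0.0329)
After 5 (propagate distance d=16): x=-38/205 (≈-0.1854) theta=-27/820 (≈-0.0329)
After 6 (thin lens f=29): x=-38/205 (≈-0.1854) theta=-631/23780 (≈-0.0265)
After 7 (propagate distance d=13): x=-12611/23780 (≈-0.5303) theta=-631/23780 (≈-0.0265)
After 8 (thin lens f=28): x=-12611/23780 (≈-0.5303) theta=-5057/665840 (≈-0.0076)
After 9 (propagate distance d=38 (to screen)): x=-272637/332920 (≈-0.8189) theta=-5057/665840 (≈-0.0076)
|theta_initial|=0.0000 |theta_final|=5057/665840 (≈0.0076) -> increased

Answer: yes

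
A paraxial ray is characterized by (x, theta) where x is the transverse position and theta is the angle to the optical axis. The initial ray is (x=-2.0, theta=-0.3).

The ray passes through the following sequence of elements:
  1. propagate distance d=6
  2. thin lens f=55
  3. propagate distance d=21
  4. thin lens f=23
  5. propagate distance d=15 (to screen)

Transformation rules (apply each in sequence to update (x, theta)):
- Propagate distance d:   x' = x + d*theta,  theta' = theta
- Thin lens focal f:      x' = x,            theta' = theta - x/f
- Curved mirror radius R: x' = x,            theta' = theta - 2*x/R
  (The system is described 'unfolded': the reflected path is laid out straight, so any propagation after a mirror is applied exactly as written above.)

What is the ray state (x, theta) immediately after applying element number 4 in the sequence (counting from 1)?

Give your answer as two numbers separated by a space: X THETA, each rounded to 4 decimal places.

Answer: -8.6491 0.1451

Derivation:
Initial: x=-2.0000 theta=-0.3000
After 1 (propagate distance d=6): x=-3.8000 theta=-0.3000
After 2 (thin lens f=55): x=-3.8000 theta=-127/550 (≈-0.2309)
After 3 (propagate distance d=21): x=-4757/550 (≈-8.6491) theta=-127/550 (≈-0.2309)
After 4 (thin lens f=23): x=-4757/550 (≈-8.6491) theta=918/6325 (≈0.1451)
Rounded to 4 decimal places: x = -8.6491, theta = 0.1451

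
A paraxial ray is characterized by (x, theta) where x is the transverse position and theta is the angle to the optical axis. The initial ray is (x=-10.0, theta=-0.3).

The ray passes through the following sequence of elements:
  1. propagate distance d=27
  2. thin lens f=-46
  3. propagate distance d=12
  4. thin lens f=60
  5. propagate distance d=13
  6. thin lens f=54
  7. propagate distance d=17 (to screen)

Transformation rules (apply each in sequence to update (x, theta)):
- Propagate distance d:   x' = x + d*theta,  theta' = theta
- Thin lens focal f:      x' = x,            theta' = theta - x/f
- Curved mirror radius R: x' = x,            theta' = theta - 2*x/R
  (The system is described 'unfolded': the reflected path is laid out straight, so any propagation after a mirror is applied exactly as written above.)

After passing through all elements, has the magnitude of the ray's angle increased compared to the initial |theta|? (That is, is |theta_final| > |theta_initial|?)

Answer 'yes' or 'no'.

Answer: no

Derivation:
Initial: x=-10.0000 theta=-0.3000
After 1 (propagate distance d=27): x=-18.1000 theta=-0.3000
After 2 (thin lens f=-46): x=-18.1000 theta=-319/460 (≈-0.6935)
After 3 (propagate distance d=12): x=-6077/230 (≈-26.4217) theta=-319/460 (≈-0.6935)
After 4 (thin lens f=60): x=-6077/230 (≈-26.4217) theta=-3493/13800 (≈-0.2531)
After 5 (propagate distance d=13): x=-410029/13800 (≈-29.7122) theta=-3493/13800 (≈-0.2531)
After 6 (thin lens f=54): x=-410029/13800 (≈-29.7122) theta=221407/745200 (≈0.2971)
After 7 (propagate distance d=17 (to screen)): x=-18377647/745200 (≈-24.6614) theta=221407/745200 (≈0.2971)
|theta_initial|=0.3000 |theta_final|=221407/745200 (≈0.2971) -> not increased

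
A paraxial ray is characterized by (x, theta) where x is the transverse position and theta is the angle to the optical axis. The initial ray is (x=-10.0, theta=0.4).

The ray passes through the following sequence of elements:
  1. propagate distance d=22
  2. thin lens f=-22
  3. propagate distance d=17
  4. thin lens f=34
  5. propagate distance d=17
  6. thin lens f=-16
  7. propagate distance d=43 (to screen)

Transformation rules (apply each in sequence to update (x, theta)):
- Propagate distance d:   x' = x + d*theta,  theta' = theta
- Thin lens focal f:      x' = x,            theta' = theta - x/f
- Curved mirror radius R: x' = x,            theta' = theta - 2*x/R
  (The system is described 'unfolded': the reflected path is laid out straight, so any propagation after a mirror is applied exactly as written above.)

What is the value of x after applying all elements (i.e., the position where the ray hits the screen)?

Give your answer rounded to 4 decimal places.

Answer: 39.2159

Derivation:
Initial: x=-10.0000 theta=0.4000
After 1 (propagate distance d=22): x=-1.2000 theta=0.4000
After 2 (thin lens f=-22): x=-1.2000 theta=19/55 (≈0.3455)
After 3 (propagate distance d=17): x=257/55 (≈4.6727) theta=19/55 (≈0.3455)
After 4 (thin lens f=34): x=257/55 (≈4.6727) theta=389/1870 (≈0.2080)
After 5 (propagate distance d=17): x=903/110 (≈8.2091) theta=389/1870 (≈0.2080)
After 6 (thin lens f=-16): x=903/110 (≈8.2091) theta=4315/5984 (≈0.7211)
After 7 (propagate distance d=43 (to screen)): x=1173341/29920 (≈39.2159) theta=4315/5984 (≈0.7211)
Rounded to 4 decimal places: x = 39.2159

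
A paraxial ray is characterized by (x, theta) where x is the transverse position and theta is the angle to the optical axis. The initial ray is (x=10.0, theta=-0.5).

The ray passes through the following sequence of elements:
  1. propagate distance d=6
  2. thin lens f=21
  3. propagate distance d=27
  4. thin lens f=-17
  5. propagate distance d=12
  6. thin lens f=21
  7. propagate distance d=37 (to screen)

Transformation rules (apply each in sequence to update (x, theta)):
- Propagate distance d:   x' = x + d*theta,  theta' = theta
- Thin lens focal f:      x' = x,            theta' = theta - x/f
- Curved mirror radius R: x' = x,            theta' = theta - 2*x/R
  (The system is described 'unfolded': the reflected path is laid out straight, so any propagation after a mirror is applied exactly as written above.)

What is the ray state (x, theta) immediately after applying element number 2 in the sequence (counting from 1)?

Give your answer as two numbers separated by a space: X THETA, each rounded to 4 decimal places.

Answer: 7.0000 -0.8333

Derivation:
Initial: x=10.0000 theta=-0.5000
After 1 (propagate distance d=6): x=7.0000 theta=-0.5000
After 2 (thin lens f=21): x=7.0000 theta=-5/6 (≈-0.8333)
Rounded to 4 decimal places: x = 7.0000, theta = -0.8333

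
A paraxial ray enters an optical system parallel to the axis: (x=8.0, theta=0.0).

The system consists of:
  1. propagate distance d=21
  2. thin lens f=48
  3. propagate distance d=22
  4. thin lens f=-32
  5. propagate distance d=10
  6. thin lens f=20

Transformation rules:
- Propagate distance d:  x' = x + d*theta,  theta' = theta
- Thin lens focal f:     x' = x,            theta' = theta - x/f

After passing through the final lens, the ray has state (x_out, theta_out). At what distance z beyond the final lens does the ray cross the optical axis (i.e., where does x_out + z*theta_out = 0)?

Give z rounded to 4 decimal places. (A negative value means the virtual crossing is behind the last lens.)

Initial: x=8.0000 theta=0.0000
After 1 (propagate distance d=21): x=8.0000 theta=0.0000
After 2 (thin lens f=48): x=8.0000 theta=-1/6 (≈-0.1667)
After 3 (propagate distance d=22): x=13/3 (≈4.3333) theta=-1/6 (≈-0.1667)
After 4 (thin lens f=-32): x=13/3 (≈4.3333) theta=-1/32 (≈-0.0313)
After 5 (propagate distance d=10): x=193/48 (≈4.0208) theta=-1/32 (≈-0.0313)
After 6 (thin lens f=20): x=193/48 (≈4.0208) theta=-223/960 (≈-0.2323)
z_focus = -x_out/theta_out = -(193/48)/(-223/960) = 3860/223 ≈ 17.3094
Rounded to 4 decimal places: z = 17.3094

Answer: 17.3094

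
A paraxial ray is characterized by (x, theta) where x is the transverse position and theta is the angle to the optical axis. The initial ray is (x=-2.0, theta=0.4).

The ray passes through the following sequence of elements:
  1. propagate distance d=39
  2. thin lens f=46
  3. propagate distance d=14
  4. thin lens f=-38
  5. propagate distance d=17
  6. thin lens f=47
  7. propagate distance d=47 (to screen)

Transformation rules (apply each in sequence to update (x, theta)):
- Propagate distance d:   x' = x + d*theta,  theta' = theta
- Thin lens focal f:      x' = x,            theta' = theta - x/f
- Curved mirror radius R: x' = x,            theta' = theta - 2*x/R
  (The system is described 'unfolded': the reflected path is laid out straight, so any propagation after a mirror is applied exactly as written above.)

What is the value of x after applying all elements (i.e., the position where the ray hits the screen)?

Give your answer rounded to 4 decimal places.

Answer: 23.5323

Derivation:
Initial: x=-2.0000 theta=0.4000
After 1 (propagate distance d=39): x=13.6000 theta=0.4000
After 2 (thin lens f=46): x=13.6000 theta=12/115 (≈0.1043)
After 3 (propagate distance d=14): x=1732/115 (≈15.0609) theta=12/115 (≈0.1043)
After 4 (thin lens f=-38): x=1732/115 (≈15.0609) theta=1094/2185 (≈0.5007)
After 5 (propagate distance d=17): x=51506/2185 (≈23.5725) theta=1094/2185 (≈0.5007)
After 6 (thin lens f=47): x=51506/2185 (≈23.5725) theta=-88/102695 (≈-0.0009)
After 7 (propagate distance d=47 (to screen)): x=51418/2185 (≈23.5323) theta=-88/102695 (≈-0.0009)
Rounded to 4 decimal places: x = 23.5323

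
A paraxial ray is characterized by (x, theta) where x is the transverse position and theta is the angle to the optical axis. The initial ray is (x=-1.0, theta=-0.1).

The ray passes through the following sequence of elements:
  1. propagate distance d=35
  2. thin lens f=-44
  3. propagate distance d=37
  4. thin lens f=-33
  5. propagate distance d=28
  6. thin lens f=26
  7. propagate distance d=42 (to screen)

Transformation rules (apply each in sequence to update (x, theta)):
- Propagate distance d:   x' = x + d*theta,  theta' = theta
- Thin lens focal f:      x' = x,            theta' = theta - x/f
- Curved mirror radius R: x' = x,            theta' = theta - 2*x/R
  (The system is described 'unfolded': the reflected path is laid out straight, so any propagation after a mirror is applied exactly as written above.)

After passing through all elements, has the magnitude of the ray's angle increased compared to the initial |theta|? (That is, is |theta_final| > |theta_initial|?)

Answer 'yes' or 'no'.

Answer: yes

Derivation:
Initial: x=-1.0000 theta=-0.1000
After 1 (propagate distance d=35): x=-4.5000 theta=-0.1000
After 2 (thin lens f=-44): x=-4.5000 theta=-89/440 (≈-0.2023)
After 3 (propagate distance d=37): x=-5273/440 (≈-11.9841) theta=-89/440 (≈-0.2023)
After 4 (thin lens f=-33): x=-5273/440 (≈-11.9841) theta=-821/1452 (≈-0.5654)
After 5 (propagate distance d=28): x=-403889/14520 (≈-27.8160) theta=-821/1452 (≈-0.5654)
After 6 (thin lens f=26): x=-403889/14520 (≈-27.8160) theta=190429/377520 (≈0.5044)
After 7 (propagate distance d=42 (to screen)): x=-312887/47190 (≈-6.6304) theta=190429/377520 (≈0.5044)
|theta_initial|=0.1000 |theta_final|=190429/377520 (≈0.5044) -> increased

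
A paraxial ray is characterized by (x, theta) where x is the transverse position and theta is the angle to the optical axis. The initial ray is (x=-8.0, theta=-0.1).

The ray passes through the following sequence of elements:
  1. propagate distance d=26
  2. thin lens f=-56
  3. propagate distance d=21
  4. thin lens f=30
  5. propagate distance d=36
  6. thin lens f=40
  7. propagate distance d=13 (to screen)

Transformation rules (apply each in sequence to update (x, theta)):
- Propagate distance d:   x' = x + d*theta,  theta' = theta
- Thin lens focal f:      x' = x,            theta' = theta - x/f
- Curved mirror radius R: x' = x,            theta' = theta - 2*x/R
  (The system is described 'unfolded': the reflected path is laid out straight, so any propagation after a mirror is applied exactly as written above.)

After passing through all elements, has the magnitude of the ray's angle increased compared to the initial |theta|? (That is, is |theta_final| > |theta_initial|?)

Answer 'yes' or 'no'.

Initial: x=-8.0000 theta=-0.1000
After 1 (propagate distance d=26): x=-10.6000 theta=-0.1000
After 2 (thin lens f=-56): x=-10.6000 theta=-81/280 (≈-0.2893)
After 3 (propagate distance d=21): x=-16.6750 theta=-81/280 (≈-0.2893)
After 4 (thin lens f=30): x=-16.6750 theta=2239/8400 (≈0.2665)
After 5 (propagate distance d=36): x=-9911/1400 (≈-7.0793) theta=2239/8400 (≈0.2665)
After 6 (thin lens f=40): x=-9911/1400 (≈-7.0793) theta=74513/168000 (≈0.4435)
After 7 (propagate distance d=13 (to screen)): x=-220651/168000 (≈-1.3134) theta=74513/168000 (≈0.4435)
|theta_initial|=0.1000 |theta_final|=74513/168000 (≈0.4435) -> increased

Answer: yes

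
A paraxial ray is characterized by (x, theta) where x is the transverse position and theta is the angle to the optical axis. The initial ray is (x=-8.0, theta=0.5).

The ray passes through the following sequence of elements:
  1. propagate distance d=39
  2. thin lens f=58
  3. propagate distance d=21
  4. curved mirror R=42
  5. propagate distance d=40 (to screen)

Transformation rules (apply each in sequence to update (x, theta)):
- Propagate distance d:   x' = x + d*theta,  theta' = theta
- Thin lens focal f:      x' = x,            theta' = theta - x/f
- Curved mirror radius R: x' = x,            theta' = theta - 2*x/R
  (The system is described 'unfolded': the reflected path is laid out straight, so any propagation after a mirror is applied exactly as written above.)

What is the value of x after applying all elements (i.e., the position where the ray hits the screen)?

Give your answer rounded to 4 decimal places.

Answer: -4.0686

Derivation:
Initial: x=-8.0000 theta=0.5000
After 1 (propagate distance d=39): x=11.5000 theta=0.5000
After 2 (thin lens f=58): x=11.5000 theta=35/116 (≈0.3017)
After 3 (propagate distance d=21): x=2069/116 (≈17.8362) theta=35/116 (≈0.3017)
After 4 (curved mirror R=42): x=2069/116 (≈17.8362) theta=-23/42 (≈-0.5476)
After 5 (propagate distance d=40 (to screen)): x=-9911/2436 (≈-4.0686) theta=-23/42 (≈-0.5476)
Rounded to 4 decimal places: x = -4.0686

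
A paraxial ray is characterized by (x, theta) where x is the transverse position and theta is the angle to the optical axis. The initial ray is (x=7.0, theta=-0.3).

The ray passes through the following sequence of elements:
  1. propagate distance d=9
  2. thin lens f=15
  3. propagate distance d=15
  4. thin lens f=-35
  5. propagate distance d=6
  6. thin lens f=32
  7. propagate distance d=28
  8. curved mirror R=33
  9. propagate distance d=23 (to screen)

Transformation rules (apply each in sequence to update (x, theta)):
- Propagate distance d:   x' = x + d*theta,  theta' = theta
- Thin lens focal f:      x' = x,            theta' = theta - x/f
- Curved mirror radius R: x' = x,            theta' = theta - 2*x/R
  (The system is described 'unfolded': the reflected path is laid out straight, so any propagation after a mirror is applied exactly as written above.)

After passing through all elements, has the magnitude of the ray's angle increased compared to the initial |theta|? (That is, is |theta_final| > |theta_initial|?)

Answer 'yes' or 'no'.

Initial: x=7.0000 theta=-0.3000
After 1 (propagate distance d=9): x=4.3000 theta=-0.3000
After 2 (thin lens f=15): x=4.3000 theta=-44/75 (≈-0.5867)
After 3 (propagate distance d=15): x=-4.5000 theta=-44/75 (≈-0.5867)
After 4 (thin lens f=-35): x=-4.5000 theta=-751/1050 (≈-0.7152)
After 5 (propagate distance d=6): x=-3077/350 (≈-8.7914) theta=-751/1050 (≈-0.7152)
After 6 (thin lens f=32): x=-3077/350 (≈-8.7914) theta=-14801/33600 (≈-0.4405)
After 7 (propagate distance d=28): x=-35491/1680 (≈-21.1256) theta=-14801/33600 (≈-0.4405)
After 8 (curved mirror R=33): x=-35491/1680 (≈-21.1256) theta=931207/1108800 (≈0.8398)
After 9 (propagate distance d=23 (to screen)): x=-2006299/1108800 (≈-1.8094) theta=931207/1108800 (≈0.8398)
|theta_initial|=0.3000 |theta_final|=931207/1108800 (≈0.8398) -> increased

Answer: yes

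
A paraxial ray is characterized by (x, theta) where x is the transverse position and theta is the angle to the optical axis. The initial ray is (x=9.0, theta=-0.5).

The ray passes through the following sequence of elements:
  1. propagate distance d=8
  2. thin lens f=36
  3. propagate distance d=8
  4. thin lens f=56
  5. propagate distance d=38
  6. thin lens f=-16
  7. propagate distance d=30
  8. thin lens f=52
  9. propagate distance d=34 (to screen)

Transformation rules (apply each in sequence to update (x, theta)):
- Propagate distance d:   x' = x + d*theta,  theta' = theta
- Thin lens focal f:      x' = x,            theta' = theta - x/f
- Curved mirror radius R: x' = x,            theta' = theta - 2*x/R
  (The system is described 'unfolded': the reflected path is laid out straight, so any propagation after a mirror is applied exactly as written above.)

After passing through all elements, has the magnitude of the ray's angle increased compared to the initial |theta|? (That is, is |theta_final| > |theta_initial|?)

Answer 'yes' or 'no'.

Answer: no

Derivation:
Initial: x=9.0000 theta=-0.5000
After 1 (propagate distance d=8): x=5.0000 theta=-0.5000
After 2 (thin lens f=36): x=5.0000 theta=-23/36 (≈-0.6389)
After 3 (propagate distance d=8): x=-1/9 (≈-0.1111) theta=-23/36 (≈-0.6389)
After 4 (thin lens f=56): x=-1/9 (≈-0.1111) theta=-107/168 (≈-0.6369)
After 5 (propagate distance d=38): x=-6127/252 (≈-24.3135) theta=-107/168 (≈-0.6369)
After 6 (thin lens f=-16): x=-6127/252 (≈-24.3135) theta=-8695/4032 (≈-2.1565)
After 7 (propagate distance d=30): x=-179441/2016 (≈-89.0084) theta=-8695/4032 (≈-2.1565)
After 8 (thin lens f=52): x=-179441/2016 (≈-89.0084) theta=-5181/11648 (≈-0.4448)
After 9 (propagate distance d=34 (to screen)): x=-779737/7488 (≈-104.1315) theta=-5181/11648 (≈-0.4448)
|theta_initial|=0.5000 |theta_final|=5181/11648 (≈0.4448) -> not increased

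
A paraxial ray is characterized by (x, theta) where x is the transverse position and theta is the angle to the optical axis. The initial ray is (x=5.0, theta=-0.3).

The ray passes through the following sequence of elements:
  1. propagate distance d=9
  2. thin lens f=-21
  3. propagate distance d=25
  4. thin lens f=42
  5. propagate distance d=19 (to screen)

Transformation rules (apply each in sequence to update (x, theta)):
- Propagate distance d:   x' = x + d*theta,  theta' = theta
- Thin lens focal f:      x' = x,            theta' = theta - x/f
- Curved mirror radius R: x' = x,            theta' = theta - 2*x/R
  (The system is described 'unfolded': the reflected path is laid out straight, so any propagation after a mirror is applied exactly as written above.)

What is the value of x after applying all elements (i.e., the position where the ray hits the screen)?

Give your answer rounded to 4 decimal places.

Initial: x=5.0000 theta=-0.3000
After 1 (propagate distance d=9): x=2.3000 theta=-0.3000
After 2 (thin lens f=-21): x=2.3000 theta=-4/21 (≈-0.1905)
After 3 (propagate distance d=25): x=-517/210 (≈-2.4619) theta=-4/21 (≈-0.1905)
After 4 (thin lens f=42): x=-517/210 (≈-2.4619) theta=-1163/8820 (≈-0.1319)
After 5 (propagate distance d=19 (to screen)): x=-43811/8820 (≈-4.9672) theta=-1163/8820 (≈-0.1319)
Rounded to 4 decimal places: x = -4.9672

Answer: -4.9672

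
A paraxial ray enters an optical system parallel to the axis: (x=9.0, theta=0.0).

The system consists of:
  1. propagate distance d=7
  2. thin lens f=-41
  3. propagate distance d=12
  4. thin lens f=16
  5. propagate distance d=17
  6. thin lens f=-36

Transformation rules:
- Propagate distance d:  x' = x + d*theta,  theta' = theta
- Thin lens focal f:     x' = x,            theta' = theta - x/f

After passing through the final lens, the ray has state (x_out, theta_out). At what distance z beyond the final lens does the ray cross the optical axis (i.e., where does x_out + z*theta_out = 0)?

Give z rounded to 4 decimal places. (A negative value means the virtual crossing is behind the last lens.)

Answer: 7.0836

Derivation:
Initial: x=9.0000 theta=0.0000
After 1 (propagate distance d=7): x=9.0000 theta=0.0000
After 2 (thin lens f=-41): x=9.0000 theta=9/41 (≈0.2195)
After 3 (propagate distance d=12): x=477/41 (≈11.6341) theta=9/41 (≈0.2195)
After 4 (thin lens f=16): x=477/41 (≈11.6341) theta=-333/656 (≈-0.5076)
After 5 (propagate distance d=17): x=1971/656 (≈3.0046) theta=-333/656 (≈-0.5076)
After 6 (thin lens f=-36): x=1971/656 (≈3.0046) theta=-1113/2624 (≈-0.4242)
z_focus = -x_out/theta_out = -(1971/656)/(-1113/2624) = 2628/371 ≈ 7.0836
Rounded to 4 decimal places: z = 7.0836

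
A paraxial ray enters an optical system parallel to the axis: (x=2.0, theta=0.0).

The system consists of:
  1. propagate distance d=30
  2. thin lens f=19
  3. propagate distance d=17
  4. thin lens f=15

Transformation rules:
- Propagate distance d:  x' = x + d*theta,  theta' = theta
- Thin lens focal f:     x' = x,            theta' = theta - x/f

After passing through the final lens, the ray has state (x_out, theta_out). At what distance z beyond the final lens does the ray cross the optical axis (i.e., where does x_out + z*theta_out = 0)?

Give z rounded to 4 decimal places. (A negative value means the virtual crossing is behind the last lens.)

Initial: x=2.0000 theta=0.0000
After 1 (propagate distance d=30): x=2.0000 theta=0.0000
After 2 (thin lens f=19): x=2.0000 theta=-2/19 (≈-0.1053)
After 3 (propagate distance d=17): x=4/19 (≈0.2105) theta=-2/19 (≈-0.1053)
After 4 (thin lens f=15): x=4/19 (≈0.2105) theta=-34/285 (≈-0.1193)
z_focus = -x_out/theta_out = -(4/19)/(-34/285) = 30/17 ≈ 1.7647
Rounded to 4 decimal places: z = 1.7647

Answer: 1.7647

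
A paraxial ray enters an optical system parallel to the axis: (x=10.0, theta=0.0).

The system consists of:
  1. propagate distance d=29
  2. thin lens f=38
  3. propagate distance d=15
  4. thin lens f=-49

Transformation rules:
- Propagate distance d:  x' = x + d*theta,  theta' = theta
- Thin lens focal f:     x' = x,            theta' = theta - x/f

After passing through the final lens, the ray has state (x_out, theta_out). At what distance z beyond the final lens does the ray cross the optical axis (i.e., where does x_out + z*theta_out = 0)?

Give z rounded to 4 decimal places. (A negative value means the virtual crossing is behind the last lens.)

Initial: x=10.0000 theta=0.0000
After 1 (propagate distance d=29): x=10.0000 theta=0.0000
After 2 (thin lens f=38): x=10.0000 theta=-5/19 (≈-0.2632)
After 3 (propagate distance d=15): x=115/19 (≈6.0526) theta=-5/19 (≈-0.2632)
After 4 (thin lens f=-49): x=115/19 (≈6.0526) theta=-130/931 (≈-0.1396)
z_focus = -x_out/theta_out = -(115/19)/(-130/931) = 1127/26 ≈ 43.3462
Rounded to 4 decimal places: z = 43.3462

Answer: 43.3462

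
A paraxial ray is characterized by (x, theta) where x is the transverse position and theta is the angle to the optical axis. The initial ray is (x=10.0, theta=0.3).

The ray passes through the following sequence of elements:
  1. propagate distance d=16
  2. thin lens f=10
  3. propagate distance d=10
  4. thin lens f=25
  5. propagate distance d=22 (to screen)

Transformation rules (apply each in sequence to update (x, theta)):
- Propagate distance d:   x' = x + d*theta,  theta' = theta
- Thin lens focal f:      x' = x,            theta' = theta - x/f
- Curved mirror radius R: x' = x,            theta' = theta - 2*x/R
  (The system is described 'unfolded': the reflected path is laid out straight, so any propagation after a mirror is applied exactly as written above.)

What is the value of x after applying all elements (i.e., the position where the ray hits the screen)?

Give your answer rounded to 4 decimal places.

Initial: x=10.0000 theta=0.3000
After 1 (propagate distance d=16): x=14.8000 theta=0.3000
After 2 (thin lens f=10): x=14.8000 theta=-1.1800
After 3 (propagate distance d=10): x=3.0000 theta=-1.1800
After 4 (thin lens f=25): x=3.0000 theta=-1.3000
After 5 (propagate distance d=22 (to screen)): x=-25.6000 theta=-1.3000
Rounded to 4 decimal places: x = -25.6000

Answer: -25.6000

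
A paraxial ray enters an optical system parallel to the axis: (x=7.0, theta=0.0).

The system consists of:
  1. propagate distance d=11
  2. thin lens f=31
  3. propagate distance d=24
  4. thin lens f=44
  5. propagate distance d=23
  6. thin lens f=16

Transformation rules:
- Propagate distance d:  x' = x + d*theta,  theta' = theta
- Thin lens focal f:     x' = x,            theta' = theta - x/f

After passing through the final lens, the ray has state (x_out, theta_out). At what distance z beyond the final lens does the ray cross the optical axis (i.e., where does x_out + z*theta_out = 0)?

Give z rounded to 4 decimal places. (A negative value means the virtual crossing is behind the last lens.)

Answer: 282.4490

Derivation:
Initial: x=7.0000 theta=0.0000
After 1 (propagate distance d=11): x=7.0000 theta=0.0000
After 2 (thin lens f=31): x=7.0000 theta=-7/31 (≈-0.2258)
After 3 (propagate distance d=24): x=49/31 (≈1.5806) theta=-7/31 (≈-0.2258)
After 4 (thin lens f=44): x=49/31 (≈1.5806) theta=-357/1364 (≈-0.2617)
After 5 (propagate distance d=23): x=-6055/1364 (≈-4.4391) theta=-357/1364 (≈-0.2617)
After 6 (thin lens f=16): x=-6055/1364 (≈-4.4391) theta=343/21824 (≈0.0157)
z_focus = -x_out/theta_out = -(-6055/1364)/(343/21824) = 13840/49 ≈ 282.4490
Rounded to 4 decimal places: z = 282.4490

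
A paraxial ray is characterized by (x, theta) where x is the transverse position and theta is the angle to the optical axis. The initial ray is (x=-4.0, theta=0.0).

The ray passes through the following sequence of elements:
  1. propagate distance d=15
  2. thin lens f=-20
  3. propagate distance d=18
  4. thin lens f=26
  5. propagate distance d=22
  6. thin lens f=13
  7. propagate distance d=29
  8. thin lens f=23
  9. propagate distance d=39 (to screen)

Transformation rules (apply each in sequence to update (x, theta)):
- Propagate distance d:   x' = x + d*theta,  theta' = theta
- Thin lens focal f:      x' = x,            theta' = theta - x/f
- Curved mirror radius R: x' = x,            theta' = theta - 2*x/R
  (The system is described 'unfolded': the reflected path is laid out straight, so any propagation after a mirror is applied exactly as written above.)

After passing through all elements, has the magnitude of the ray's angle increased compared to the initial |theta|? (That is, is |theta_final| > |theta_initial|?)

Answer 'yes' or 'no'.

Initial: x=-4.0000 theta=0.0000
After 1 (propagate distance d=15): x=-4.0000 theta=0.0000
After 2 (thin lens f=-20): x=-4.0000 theta=-0.2000
After 3 (propagate distance d=18): x=-7.6000 theta=-0.2000
After 4 (thin lens f=26): x=-7.6000 theta=6/65 (≈0.0923)
After 5 (propagate distance d=22): x=-362/65 (≈-5.5692) theta=6/65 (≈0.0923)
After 6 (thin lens f=13): x=-362/65 (≈-5.5692) theta=88/169 (≈0.5207)
After 7 (propagate distance d=29): x=8054/845 (≈9.5314) theta=88/169 (≈0.5207)
After 8 (thin lens f=23): x=8054/845 (≈9.5314) theta=2066/19435 (≈0.1063)
After 9 (propagate distance d=39 (to screen)): x=265816/19435 (≈13.6772) theta=2066/19435 (≈0.1063)
|theta_initial|=0.0000 |theta_final|=2066/19435 (≈0.1063) -> increased

Answer: yes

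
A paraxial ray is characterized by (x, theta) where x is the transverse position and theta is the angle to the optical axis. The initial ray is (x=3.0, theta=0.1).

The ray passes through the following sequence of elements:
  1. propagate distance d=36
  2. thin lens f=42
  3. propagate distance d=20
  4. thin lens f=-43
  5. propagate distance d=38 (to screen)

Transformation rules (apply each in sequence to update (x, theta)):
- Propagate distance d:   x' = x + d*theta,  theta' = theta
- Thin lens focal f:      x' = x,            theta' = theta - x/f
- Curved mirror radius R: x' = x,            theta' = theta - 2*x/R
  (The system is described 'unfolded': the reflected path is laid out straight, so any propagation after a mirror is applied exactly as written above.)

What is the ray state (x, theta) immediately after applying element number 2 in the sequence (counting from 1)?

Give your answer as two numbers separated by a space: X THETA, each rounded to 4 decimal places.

Initial: x=3.0000 theta=0.1000
After 1 (propagate distance d=36): x=6.6000 theta=0.1000
After 2 (thin lens f=42): x=6.6000 theta=-2/35 (≈-0.0571)
Rounded to 4 decimal places: x = 6.6000, theta = -0.0571

Answer: 6.6000 -0.0571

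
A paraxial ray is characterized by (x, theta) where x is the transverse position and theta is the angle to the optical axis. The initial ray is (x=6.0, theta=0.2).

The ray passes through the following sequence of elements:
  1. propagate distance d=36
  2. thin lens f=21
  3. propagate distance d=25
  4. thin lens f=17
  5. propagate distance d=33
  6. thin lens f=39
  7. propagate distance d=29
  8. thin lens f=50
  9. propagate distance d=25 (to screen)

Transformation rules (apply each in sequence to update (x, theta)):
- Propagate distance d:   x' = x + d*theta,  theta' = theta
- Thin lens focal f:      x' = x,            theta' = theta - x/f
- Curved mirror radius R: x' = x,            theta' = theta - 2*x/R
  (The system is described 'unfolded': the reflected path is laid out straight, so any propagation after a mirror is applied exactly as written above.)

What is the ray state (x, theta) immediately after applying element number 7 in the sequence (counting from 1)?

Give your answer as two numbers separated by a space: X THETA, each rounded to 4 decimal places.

Answer: -20.8952 -0.1522

Derivation:
Initial: x=6.0000 theta=0.2000
After 1 (propagate distance d=36): x=13.2000 theta=0.2000
After 2 (thin lens f=21): x=13.2000 theta=-3/7 (≈-0.4286)
After 3 (propagate distance d=25): x=87/35 (≈2.4857) theta=-3/7 (≈-0.4286)
After 4 (thin lens f=17): x=87/35 (≈2.4857) theta=-342/595 (≈-0.5748)
After 5 (propagate distance d=33): x=-1401/85 (≈-16.4824) theta=-342/595 (≈-0.5748)
After 6 (thin lens f=39): x=-1401/85 (≈-16.4824) theta=-1177/7735 (≈-0.1522)
After 7 (propagate distance d=29): x=-161624/7735 (≈-20.8952) theta=-1177/7735 (≈-0.1522)
Rounded to 4 decimal places: x = -20.8952, theta = -0.1522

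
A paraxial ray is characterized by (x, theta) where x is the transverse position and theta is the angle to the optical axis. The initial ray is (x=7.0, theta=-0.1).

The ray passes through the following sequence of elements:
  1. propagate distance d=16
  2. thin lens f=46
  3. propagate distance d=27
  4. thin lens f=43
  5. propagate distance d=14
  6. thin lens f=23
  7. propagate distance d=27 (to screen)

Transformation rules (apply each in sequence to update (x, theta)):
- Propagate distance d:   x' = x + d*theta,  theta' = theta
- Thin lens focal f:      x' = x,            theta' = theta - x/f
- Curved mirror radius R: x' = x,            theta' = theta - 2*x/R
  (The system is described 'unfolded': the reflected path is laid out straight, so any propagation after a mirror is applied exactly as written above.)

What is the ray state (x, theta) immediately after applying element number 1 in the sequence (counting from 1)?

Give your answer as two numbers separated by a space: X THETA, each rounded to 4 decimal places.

Initial: x=7.0000 theta=-0.1000
After 1 (propagate distance d=16): x=5.4000 theta=-0.1000
Rounded to 4 decimal places: x = 5.4000, theta = -0.1000

Answer: 5.4000 -0.1000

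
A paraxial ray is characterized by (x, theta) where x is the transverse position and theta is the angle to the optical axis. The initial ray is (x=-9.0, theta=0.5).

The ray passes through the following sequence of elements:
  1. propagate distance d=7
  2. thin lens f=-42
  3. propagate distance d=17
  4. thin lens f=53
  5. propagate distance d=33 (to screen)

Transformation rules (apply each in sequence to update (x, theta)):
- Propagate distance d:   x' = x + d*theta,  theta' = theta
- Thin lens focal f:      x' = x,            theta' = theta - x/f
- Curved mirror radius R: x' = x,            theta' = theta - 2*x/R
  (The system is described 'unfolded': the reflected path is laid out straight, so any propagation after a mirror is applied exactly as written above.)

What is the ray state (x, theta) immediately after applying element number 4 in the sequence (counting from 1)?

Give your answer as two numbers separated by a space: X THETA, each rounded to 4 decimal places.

Initial: x=-9.0000 theta=0.5000
After 1 (propagate distance d=7): x=-5.5000 theta=0.5000
After 2 (thin lens f=-42): x=-5.5000 theta=31/84 (≈0.3690)
After 3 (propagate distance d=17): x=65/84 (≈0.7738) theta=31/84 (≈0.3690)
After 4 (thin lens f=53): x=65/84 (≈0.7738) theta=263/742 (≈0.3544)
Rounded to 4 decimal places: x = 0.7738, theta = 0.3544

Answer: 0.7738 0.3544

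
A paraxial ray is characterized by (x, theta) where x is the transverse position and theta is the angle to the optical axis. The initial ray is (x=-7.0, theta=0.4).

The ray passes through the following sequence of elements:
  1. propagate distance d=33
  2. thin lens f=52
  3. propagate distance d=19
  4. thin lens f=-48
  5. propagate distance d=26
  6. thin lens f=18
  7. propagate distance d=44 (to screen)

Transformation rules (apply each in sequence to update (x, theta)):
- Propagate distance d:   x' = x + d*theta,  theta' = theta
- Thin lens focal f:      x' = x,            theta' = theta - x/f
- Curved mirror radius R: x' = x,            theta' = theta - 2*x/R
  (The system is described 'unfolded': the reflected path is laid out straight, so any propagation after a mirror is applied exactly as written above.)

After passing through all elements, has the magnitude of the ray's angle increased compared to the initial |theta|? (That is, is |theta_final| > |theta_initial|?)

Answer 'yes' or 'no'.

Initial: x=-7.0000 theta=0.4000
After 1 (propagate distance d=33): x=6.2000 theta=0.4000
After 2 (thin lens f=52): x=6.2000 theta=73/260 (≈0.2808)
After 3 (propagate distance d=19): x=2999/260 (≈11.5346) theta=73/260 (≈0.2808)
After 4 (thin lens f=-48): x=2999/260 (≈11.5346) theta=6503/12480 (≈0.5211)
After 5 (propagate distance d=26): x=31303/1248 (≈25.0825) theta=6503/12480 (≈0.5211)
After 6 (thin lens f=18): x=31303/1248 (≈25.0825) theta=-24497/28080 (≈-0.8724)
After 7 (propagate distance d=44 (to screen)): x=-747101/56160 (≈-13.3031) theta=-24497/28080 (≈-0.8724)
|theta_initial|=0.4000 |theta_final|=24497/28080 (≈0.8724) -> increased

Answer: yes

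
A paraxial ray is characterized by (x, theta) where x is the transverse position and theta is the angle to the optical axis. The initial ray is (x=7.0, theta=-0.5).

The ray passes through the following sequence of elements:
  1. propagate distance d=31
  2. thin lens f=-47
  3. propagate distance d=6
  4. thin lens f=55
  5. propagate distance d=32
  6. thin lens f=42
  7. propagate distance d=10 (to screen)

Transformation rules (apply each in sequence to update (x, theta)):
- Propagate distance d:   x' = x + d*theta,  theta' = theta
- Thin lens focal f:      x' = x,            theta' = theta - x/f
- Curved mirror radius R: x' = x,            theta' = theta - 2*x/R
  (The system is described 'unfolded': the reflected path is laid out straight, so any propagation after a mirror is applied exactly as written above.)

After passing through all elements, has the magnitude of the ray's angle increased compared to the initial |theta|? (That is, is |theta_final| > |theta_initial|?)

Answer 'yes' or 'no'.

Initial: x=7.0000 theta=-0.5000
After 1 (propagate distance d=31): x=-8.5000 theta=-0.5000
After 2 (thin lens f=-47): x=-8.5000 theta=-32/47 (≈-0.6809)
After 3 (propagate distance d=6): x=-1183/94 (≈-12.5851) theta=-32/47 (≈-0.6809)
After 4 (thin lens f=55): x=-1183/94 (≈-12.5851) theta=-2337/5170 (≈-0.4520)
After 5 (propagate distance d=32): x=-139849/5170 (≈-27.0501) theta=-2337/5170 (≈-0.4520)
After 6 (thin lens f=42): x=-139849/5170 (≈-27.0501) theta=8339/43428 (≈0.1920)
After 7 (propagate distance d=10 (to screen)): x=-1364177/54285 (≈-25.1299) theta=8339/43428 (≈0.1920)
|theta_initial|=0.5000 |theta_final|=8339/43428 (≈0.1920) -> not increased

Answer: no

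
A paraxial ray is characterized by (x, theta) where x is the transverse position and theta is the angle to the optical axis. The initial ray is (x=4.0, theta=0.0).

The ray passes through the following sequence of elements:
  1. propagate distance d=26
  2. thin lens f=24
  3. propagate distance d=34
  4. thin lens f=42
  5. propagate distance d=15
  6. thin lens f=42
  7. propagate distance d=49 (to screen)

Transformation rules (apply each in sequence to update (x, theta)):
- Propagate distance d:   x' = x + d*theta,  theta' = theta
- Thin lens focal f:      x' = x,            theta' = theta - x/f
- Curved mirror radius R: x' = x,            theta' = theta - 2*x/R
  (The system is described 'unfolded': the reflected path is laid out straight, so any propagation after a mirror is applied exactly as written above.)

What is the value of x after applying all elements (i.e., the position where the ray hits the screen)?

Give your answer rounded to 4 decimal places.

Initial: x=4.0000 theta=0.0000
After 1 (propagate distance d=26): x=4.0000 theta=0.0000
After 2 (thin lens f=24): x=4.0000 theta=-1/6 (≈-0.1667)
After 3 (propagate distance d=34): x=-5/3 (≈-1.6667) theta=-1/6 (≈-0.1667)
After 4 (thin lens f=42): x=-5/3 (≈-1.6667) theta=-8/63 (≈-0.1270)
After 5 (propagate distance d=15): x=-25/7 (≈-3.5714) theta=-8/63 (≈-0.1270)
After 6 (thin lens f=42): x=-25/7 (≈-3.5714) theta=-37/882 (≈-0.0420)
After 7 (propagate distance d=49 (to screen)): x=-709/126 (≈-5.6270) theta=-37/882 (≈-0.0420)
Rounded to 4 decimal places: x = -5.6270

Answer: -5.6270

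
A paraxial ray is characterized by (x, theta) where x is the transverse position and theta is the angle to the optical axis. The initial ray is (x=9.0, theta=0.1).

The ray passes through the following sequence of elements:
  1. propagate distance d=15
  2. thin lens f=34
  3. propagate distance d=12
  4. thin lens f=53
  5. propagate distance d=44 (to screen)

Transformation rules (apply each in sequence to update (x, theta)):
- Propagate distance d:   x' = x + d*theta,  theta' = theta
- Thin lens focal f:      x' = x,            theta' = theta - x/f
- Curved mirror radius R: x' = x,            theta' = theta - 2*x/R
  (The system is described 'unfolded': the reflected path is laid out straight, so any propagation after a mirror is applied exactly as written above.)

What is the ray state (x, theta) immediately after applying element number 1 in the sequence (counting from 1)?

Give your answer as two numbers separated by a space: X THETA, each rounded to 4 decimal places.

Initial: x=9.0000 theta=0.1000
After 1 (propagate distance d=15): x=10.5000 theta=0.1000
Rounded to 4 decimal places: x = 10.5000, theta = 0.1000

Answer: 10.5000 0.1000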